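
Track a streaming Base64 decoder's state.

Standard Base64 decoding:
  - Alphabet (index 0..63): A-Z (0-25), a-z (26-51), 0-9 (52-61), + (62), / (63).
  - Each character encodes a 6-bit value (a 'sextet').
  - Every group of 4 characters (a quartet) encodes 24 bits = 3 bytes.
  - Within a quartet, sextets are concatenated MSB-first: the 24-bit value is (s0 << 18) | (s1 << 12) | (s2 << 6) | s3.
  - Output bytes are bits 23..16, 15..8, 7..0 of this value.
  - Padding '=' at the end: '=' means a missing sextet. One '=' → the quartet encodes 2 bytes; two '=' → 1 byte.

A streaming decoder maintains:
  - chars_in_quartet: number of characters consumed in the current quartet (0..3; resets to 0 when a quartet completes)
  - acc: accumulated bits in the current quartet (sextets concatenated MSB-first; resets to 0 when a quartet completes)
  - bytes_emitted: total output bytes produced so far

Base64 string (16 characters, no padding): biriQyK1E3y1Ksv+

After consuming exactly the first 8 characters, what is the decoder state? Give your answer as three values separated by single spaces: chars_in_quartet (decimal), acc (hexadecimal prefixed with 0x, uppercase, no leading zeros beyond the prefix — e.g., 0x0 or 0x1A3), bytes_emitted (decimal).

Answer: 0 0x0 6

Derivation:
After char 0 ('b'=27): chars_in_quartet=1 acc=0x1B bytes_emitted=0
After char 1 ('i'=34): chars_in_quartet=2 acc=0x6E2 bytes_emitted=0
After char 2 ('r'=43): chars_in_quartet=3 acc=0x1B8AB bytes_emitted=0
After char 3 ('i'=34): chars_in_quartet=4 acc=0x6E2AE2 -> emit 6E 2A E2, reset; bytes_emitted=3
After char 4 ('Q'=16): chars_in_quartet=1 acc=0x10 bytes_emitted=3
After char 5 ('y'=50): chars_in_quartet=2 acc=0x432 bytes_emitted=3
After char 6 ('K'=10): chars_in_quartet=3 acc=0x10C8A bytes_emitted=3
After char 7 ('1'=53): chars_in_quartet=4 acc=0x4322B5 -> emit 43 22 B5, reset; bytes_emitted=6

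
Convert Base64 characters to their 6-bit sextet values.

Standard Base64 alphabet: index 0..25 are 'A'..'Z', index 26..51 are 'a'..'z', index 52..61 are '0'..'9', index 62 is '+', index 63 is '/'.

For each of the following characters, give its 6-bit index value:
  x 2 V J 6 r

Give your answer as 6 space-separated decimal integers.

Answer: 49 54 21 9 58 43

Derivation:
'x': a..z range, 26 + ord('x') − ord('a') = 49
'2': 0..9 range, 52 + ord('2') − ord('0') = 54
'V': A..Z range, ord('V') − ord('A') = 21
'J': A..Z range, ord('J') − ord('A') = 9
'6': 0..9 range, 52 + ord('6') − ord('0') = 58
'r': a..z range, 26 + ord('r') − ord('a') = 43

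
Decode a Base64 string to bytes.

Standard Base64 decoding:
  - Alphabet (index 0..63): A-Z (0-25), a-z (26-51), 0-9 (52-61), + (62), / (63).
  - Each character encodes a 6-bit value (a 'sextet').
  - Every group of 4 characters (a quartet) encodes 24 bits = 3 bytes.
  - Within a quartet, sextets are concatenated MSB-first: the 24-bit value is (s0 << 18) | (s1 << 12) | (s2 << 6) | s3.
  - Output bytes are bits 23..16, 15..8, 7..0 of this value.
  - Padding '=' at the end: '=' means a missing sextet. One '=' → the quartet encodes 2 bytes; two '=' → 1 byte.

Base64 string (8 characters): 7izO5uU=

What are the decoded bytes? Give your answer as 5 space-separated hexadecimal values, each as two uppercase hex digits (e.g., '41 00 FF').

After char 0 ('7'=59): chars_in_quartet=1 acc=0x3B bytes_emitted=0
After char 1 ('i'=34): chars_in_quartet=2 acc=0xEE2 bytes_emitted=0
After char 2 ('z'=51): chars_in_quartet=3 acc=0x3B8B3 bytes_emitted=0
After char 3 ('O'=14): chars_in_quartet=4 acc=0xEE2CCE -> emit EE 2C CE, reset; bytes_emitted=3
After char 4 ('5'=57): chars_in_quartet=1 acc=0x39 bytes_emitted=3
After char 5 ('u'=46): chars_in_quartet=2 acc=0xE6E bytes_emitted=3
After char 6 ('U'=20): chars_in_quartet=3 acc=0x39B94 bytes_emitted=3
Padding '=': partial quartet acc=0x39B94 -> emit E6 E5; bytes_emitted=5

Answer: EE 2C CE E6 E5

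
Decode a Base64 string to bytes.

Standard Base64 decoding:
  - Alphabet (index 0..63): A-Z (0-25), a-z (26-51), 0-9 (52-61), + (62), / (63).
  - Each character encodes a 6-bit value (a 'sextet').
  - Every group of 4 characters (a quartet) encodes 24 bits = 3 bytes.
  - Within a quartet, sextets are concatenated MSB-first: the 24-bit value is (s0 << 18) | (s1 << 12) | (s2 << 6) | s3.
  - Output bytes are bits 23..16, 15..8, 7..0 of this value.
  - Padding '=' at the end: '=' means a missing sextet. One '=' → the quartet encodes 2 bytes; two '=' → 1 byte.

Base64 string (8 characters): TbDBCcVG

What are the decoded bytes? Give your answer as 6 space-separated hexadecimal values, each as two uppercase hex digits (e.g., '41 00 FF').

After char 0 ('T'=19): chars_in_quartet=1 acc=0x13 bytes_emitted=0
After char 1 ('b'=27): chars_in_quartet=2 acc=0x4DB bytes_emitted=0
After char 2 ('D'=3): chars_in_quartet=3 acc=0x136C3 bytes_emitted=0
After char 3 ('B'=1): chars_in_quartet=4 acc=0x4DB0C1 -> emit 4D B0 C1, reset; bytes_emitted=3
After char 4 ('C'=2): chars_in_quartet=1 acc=0x2 bytes_emitted=3
After char 5 ('c'=28): chars_in_quartet=2 acc=0x9C bytes_emitted=3
After char 6 ('V'=21): chars_in_quartet=3 acc=0x2715 bytes_emitted=3
After char 7 ('G'=6): chars_in_quartet=4 acc=0x9C546 -> emit 09 C5 46, reset; bytes_emitted=6

Answer: 4D B0 C1 09 C5 46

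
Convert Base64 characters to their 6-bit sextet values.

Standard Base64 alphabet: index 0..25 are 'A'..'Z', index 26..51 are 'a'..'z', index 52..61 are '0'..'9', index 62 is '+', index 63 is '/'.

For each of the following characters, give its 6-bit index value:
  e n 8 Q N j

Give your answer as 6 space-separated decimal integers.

Answer: 30 39 60 16 13 35

Derivation:
'e': a..z range, 26 + ord('e') − ord('a') = 30
'n': a..z range, 26 + ord('n') − ord('a') = 39
'8': 0..9 range, 52 + ord('8') − ord('0') = 60
'Q': A..Z range, ord('Q') − ord('A') = 16
'N': A..Z range, ord('N') − ord('A') = 13
'j': a..z range, 26 + ord('j') − ord('a') = 35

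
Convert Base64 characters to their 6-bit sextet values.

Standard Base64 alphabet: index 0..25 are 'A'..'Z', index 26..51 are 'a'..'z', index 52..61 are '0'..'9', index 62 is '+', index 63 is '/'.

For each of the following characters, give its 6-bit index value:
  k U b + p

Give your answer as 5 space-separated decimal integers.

'k': a..z range, 26 + ord('k') − ord('a') = 36
'U': A..Z range, ord('U') − ord('A') = 20
'b': a..z range, 26 + ord('b') − ord('a') = 27
'+': index 62
'p': a..z range, 26 + ord('p') − ord('a') = 41

Answer: 36 20 27 62 41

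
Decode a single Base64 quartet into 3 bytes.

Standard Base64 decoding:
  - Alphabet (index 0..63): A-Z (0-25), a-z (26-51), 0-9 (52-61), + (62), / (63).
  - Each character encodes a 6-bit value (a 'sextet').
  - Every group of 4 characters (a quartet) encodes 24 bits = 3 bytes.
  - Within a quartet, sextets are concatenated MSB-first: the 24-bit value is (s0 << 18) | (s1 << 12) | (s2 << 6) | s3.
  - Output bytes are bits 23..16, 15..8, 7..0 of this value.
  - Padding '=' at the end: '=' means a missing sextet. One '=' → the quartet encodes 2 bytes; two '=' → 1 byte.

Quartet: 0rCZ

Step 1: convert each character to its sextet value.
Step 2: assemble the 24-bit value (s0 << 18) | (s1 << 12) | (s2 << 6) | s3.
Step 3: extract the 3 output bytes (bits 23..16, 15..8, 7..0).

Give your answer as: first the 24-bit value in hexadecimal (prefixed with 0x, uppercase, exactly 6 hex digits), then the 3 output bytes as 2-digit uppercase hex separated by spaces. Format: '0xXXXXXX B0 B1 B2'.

Answer: 0xD2B099 D2 B0 99

Derivation:
Sextets: 0=52, r=43, C=2, Z=25
24-bit: (52<<18) | (43<<12) | (2<<6) | 25
      = 0xD00000 | 0x02B000 | 0x000080 | 0x000019
      = 0xD2B099
Bytes: (v>>16)&0xFF=D2, (v>>8)&0xFF=B0, v&0xFF=99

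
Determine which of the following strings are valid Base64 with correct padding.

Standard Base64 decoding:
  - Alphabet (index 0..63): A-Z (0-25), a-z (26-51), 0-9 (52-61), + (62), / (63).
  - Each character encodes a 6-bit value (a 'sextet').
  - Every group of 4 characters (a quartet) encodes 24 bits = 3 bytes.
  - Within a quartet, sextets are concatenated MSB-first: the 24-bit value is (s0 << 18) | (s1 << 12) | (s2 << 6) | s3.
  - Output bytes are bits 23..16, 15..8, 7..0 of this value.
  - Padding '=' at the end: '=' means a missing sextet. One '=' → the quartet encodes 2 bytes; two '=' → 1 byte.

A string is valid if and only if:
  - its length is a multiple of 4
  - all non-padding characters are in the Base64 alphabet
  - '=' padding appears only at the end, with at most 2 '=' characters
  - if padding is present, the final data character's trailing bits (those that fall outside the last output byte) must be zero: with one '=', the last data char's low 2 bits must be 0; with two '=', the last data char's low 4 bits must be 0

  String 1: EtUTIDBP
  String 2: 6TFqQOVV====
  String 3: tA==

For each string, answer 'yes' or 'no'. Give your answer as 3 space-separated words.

String 1: 'EtUTIDBP' → valid
String 2: '6TFqQOVV====' → invalid (4 pad chars (max 2))
String 3: 'tA==' → valid

Answer: yes no yes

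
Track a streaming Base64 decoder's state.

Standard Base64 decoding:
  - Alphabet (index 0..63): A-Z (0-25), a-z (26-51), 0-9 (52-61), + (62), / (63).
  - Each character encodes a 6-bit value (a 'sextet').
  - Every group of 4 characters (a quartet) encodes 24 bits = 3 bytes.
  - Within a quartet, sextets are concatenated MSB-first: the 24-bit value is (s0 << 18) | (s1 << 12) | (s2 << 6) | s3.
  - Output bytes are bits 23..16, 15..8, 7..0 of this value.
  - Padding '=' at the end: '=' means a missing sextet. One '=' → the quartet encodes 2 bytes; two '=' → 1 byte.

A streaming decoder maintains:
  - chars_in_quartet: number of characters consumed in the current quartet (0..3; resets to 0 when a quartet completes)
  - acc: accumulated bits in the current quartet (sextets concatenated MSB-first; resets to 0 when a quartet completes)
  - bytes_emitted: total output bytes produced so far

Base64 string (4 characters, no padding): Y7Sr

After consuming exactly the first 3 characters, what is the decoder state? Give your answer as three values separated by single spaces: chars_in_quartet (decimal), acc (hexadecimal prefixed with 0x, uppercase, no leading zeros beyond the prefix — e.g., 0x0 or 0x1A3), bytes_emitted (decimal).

After char 0 ('Y'=24): chars_in_quartet=1 acc=0x18 bytes_emitted=0
After char 1 ('7'=59): chars_in_quartet=2 acc=0x63B bytes_emitted=0
After char 2 ('S'=18): chars_in_quartet=3 acc=0x18ED2 bytes_emitted=0

Answer: 3 0x18ED2 0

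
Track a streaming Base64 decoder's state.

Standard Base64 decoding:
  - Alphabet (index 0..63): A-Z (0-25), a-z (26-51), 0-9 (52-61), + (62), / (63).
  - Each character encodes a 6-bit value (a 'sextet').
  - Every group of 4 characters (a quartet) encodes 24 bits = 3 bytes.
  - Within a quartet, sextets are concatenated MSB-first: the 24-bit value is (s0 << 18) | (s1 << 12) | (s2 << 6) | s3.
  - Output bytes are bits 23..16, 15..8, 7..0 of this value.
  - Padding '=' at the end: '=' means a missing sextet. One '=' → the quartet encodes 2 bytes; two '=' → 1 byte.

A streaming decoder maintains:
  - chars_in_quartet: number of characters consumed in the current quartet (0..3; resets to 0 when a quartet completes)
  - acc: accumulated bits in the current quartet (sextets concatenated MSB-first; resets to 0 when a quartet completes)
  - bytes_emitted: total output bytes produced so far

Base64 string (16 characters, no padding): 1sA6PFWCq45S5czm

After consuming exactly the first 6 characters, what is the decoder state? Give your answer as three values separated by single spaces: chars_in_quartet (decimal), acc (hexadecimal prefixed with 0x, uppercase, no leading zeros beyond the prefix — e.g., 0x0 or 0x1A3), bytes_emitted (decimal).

After char 0 ('1'=53): chars_in_quartet=1 acc=0x35 bytes_emitted=0
After char 1 ('s'=44): chars_in_quartet=2 acc=0xD6C bytes_emitted=0
After char 2 ('A'=0): chars_in_quartet=3 acc=0x35B00 bytes_emitted=0
After char 3 ('6'=58): chars_in_quartet=4 acc=0xD6C03A -> emit D6 C0 3A, reset; bytes_emitted=3
After char 4 ('P'=15): chars_in_quartet=1 acc=0xF bytes_emitted=3
After char 5 ('F'=5): chars_in_quartet=2 acc=0x3C5 bytes_emitted=3

Answer: 2 0x3C5 3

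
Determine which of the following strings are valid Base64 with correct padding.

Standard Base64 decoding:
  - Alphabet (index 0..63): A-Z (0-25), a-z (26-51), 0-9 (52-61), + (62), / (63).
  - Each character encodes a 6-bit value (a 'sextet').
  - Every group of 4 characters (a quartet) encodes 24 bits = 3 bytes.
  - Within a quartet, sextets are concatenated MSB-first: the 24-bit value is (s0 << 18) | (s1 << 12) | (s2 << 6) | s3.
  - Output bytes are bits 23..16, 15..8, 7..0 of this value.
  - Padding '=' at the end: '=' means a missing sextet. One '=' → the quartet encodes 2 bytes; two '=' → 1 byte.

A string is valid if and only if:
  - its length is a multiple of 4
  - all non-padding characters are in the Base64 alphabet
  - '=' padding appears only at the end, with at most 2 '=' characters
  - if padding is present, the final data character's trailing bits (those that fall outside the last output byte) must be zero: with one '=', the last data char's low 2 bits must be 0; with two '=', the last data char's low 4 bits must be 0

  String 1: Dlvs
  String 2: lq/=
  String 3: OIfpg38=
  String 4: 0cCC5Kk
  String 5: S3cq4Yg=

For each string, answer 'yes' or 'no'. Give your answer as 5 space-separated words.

Answer: yes no yes no yes

Derivation:
String 1: 'Dlvs' → valid
String 2: 'lq/=' → invalid (bad trailing bits)
String 3: 'OIfpg38=' → valid
String 4: '0cCC5Kk' → invalid (len=7 not mult of 4)
String 5: 'S3cq4Yg=' → valid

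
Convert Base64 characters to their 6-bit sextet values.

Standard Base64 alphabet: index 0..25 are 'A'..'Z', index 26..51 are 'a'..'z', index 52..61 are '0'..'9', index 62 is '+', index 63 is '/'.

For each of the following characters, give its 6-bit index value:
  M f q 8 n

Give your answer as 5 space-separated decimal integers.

'M': A..Z range, ord('M') − ord('A') = 12
'f': a..z range, 26 + ord('f') − ord('a') = 31
'q': a..z range, 26 + ord('q') − ord('a') = 42
'8': 0..9 range, 52 + ord('8') − ord('0') = 60
'n': a..z range, 26 + ord('n') − ord('a') = 39

Answer: 12 31 42 60 39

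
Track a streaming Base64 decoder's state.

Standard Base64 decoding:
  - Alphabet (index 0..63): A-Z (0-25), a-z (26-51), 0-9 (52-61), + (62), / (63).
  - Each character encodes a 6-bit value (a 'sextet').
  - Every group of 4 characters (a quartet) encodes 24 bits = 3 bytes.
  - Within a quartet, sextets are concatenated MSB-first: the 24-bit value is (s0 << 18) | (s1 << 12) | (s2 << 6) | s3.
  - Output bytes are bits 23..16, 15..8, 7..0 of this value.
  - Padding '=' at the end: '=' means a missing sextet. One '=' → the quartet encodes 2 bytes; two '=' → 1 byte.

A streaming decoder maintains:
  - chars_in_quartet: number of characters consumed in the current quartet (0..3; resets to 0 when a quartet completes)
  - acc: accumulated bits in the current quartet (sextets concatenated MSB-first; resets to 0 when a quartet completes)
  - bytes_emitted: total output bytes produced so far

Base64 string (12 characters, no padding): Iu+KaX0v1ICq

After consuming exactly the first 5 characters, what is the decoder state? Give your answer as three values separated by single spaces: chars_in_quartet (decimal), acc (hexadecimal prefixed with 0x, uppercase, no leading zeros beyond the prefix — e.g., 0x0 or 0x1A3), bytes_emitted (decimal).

After char 0 ('I'=8): chars_in_quartet=1 acc=0x8 bytes_emitted=0
After char 1 ('u'=46): chars_in_quartet=2 acc=0x22E bytes_emitted=0
After char 2 ('+'=62): chars_in_quartet=3 acc=0x8BBE bytes_emitted=0
After char 3 ('K'=10): chars_in_quartet=4 acc=0x22EF8A -> emit 22 EF 8A, reset; bytes_emitted=3
After char 4 ('a'=26): chars_in_quartet=1 acc=0x1A bytes_emitted=3

Answer: 1 0x1A 3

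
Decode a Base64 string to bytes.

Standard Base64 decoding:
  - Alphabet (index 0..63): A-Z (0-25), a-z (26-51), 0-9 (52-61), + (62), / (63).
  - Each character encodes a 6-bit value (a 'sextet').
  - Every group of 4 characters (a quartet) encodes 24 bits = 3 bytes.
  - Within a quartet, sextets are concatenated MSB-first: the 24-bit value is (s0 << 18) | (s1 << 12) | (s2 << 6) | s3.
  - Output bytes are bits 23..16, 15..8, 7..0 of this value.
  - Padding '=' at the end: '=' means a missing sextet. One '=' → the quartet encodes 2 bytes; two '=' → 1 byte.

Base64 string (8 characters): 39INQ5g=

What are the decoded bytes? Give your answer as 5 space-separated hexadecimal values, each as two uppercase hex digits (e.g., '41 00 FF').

After char 0 ('3'=55): chars_in_quartet=1 acc=0x37 bytes_emitted=0
After char 1 ('9'=61): chars_in_quartet=2 acc=0xDFD bytes_emitted=0
After char 2 ('I'=8): chars_in_quartet=3 acc=0x37F48 bytes_emitted=0
After char 3 ('N'=13): chars_in_quartet=4 acc=0xDFD20D -> emit DF D2 0D, reset; bytes_emitted=3
After char 4 ('Q'=16): chars_in_quartet=1 acc=0x10 bytes_emitted=3
After char 5 ('5'=57): chars_in_quartet=2 acc=0x439 bytes_emitted=3
After char 6 ('g'=32): chars_in_quartet=3 acc=0x10E60 bytes_emitted=3
Padding '=': partial quartet acc=0x10E60 -> emit 43 98; bytes_emitted=5

Answer: DF D2 0D 43 98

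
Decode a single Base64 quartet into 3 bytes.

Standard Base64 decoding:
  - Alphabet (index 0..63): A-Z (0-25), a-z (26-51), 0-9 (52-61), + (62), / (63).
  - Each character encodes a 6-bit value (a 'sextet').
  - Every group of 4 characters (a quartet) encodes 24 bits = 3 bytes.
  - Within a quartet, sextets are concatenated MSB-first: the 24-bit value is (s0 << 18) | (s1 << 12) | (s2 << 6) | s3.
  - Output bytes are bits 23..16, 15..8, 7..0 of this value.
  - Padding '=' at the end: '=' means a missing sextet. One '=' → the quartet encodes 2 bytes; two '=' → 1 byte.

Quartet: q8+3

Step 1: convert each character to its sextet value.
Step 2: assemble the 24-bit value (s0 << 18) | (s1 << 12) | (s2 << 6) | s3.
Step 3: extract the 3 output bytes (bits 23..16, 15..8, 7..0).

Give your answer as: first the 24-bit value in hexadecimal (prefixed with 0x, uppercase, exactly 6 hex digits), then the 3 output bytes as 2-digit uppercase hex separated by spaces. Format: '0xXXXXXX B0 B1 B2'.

Answer: 0xABCFB7 AB CF B7

Derivation:
Sextets: q=42, 8=60, +=62, 3=55
24-bit: (42<<18) | (60<<12) | (62<<6) | 55
      = 0xA80000 | 0x03C000 | 0x000F80 | 0x000037
      = 0xABCFB7
Bytes: (v>>16)&0xFF=AB, (v>>8)&0xFF=CF, v&0xFF=B7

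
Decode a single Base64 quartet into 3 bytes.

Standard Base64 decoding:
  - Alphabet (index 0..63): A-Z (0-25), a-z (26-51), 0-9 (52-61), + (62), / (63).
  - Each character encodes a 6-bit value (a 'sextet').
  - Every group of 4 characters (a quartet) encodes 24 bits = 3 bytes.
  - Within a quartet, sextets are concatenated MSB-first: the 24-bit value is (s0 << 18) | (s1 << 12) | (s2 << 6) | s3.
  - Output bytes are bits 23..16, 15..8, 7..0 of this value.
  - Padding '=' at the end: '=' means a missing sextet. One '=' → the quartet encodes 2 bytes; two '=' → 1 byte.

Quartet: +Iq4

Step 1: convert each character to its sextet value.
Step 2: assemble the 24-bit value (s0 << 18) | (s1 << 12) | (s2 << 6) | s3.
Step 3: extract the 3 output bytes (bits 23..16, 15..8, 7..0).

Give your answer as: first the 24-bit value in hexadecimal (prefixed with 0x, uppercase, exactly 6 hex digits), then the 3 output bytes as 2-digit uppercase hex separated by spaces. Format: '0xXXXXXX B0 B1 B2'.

Sextets: +=62, I=8, q=42, 4=56
24-bit: (62<<18) | (8<<12) | (42<<6) | 56
      = 0xF80000 | 0x008000 | 0x000A80 | 0x000038
      = 0xF88AB8
Bytes: (v>>16)&0xFF=F8, (v>>8)&0xFF=8A, v&0xFF=B8

Answer: 0xF88AB8 F8 8A B8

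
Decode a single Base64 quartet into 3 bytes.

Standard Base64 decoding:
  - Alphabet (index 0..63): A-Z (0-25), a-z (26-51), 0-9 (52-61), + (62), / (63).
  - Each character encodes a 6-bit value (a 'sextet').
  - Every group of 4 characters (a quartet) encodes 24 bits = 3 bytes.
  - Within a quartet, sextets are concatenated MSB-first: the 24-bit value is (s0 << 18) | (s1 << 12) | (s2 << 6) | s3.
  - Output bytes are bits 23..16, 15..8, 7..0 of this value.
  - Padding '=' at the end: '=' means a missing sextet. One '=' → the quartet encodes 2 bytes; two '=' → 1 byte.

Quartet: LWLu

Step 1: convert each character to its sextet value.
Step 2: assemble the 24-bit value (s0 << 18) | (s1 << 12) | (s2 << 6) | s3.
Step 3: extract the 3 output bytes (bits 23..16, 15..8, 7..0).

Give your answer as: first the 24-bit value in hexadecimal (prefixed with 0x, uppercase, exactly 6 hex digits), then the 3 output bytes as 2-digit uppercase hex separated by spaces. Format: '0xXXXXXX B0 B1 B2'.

Answer: 0x2D62EE 2D 62 EE

Derivation:
Sextets: L=11, W=22, L=11, u=46
24-bit: (11<<18) | (22<<12) | (11<<6) | 46
      = 0x2C0000 | 0x016000 | 0x0002C0 | 0x00002E
      = 0x2D62EE
Bytes: (v>>16)&0xFF=2D, (v>>8)&0xFF=62, v&0xFF=EE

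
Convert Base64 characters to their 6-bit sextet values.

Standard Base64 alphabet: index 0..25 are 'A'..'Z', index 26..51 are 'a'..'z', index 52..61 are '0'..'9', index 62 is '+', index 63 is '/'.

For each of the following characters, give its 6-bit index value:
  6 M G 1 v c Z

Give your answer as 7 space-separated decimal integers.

Answer: 58 12 6 53 47 28 25

Derivation:
'6': 0..9 range, 52 + ord('6') − ord('0') = 58
'M': A..Z range, ord('M') − ord('A') = 12
'G': A..Z range, ord('G') − ord('A') = 6
'1': 0..9 range, 52 + ord('1') − ord('0') = 53
'v': a..z range, 26 + ord('v') − ord('a') = 47
'c': a..z range, 26 + ord('c') − ord('a') = 28
'Z': A..Z range, ord('Z') − ord('A') = 25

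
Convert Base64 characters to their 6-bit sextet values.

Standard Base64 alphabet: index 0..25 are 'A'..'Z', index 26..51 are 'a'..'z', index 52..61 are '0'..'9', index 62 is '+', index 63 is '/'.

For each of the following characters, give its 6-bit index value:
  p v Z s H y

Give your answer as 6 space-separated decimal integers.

'p': a..z range, 26 + ord('p') − ord('a') = 41
'v': a..z range, 26 + ord('v') − ord('a') = 47
'Z': A..Z range, ord('Z') − ord('A') = 25
's': a..z range, 26 + ord('s') − ord('a') = 44
'H': A..Z range, ord('H') − ord('A') = 7
'y': a..z range, 26 + ord('y') − ord('a') = 50

Answer: 41 47 25 44 7 50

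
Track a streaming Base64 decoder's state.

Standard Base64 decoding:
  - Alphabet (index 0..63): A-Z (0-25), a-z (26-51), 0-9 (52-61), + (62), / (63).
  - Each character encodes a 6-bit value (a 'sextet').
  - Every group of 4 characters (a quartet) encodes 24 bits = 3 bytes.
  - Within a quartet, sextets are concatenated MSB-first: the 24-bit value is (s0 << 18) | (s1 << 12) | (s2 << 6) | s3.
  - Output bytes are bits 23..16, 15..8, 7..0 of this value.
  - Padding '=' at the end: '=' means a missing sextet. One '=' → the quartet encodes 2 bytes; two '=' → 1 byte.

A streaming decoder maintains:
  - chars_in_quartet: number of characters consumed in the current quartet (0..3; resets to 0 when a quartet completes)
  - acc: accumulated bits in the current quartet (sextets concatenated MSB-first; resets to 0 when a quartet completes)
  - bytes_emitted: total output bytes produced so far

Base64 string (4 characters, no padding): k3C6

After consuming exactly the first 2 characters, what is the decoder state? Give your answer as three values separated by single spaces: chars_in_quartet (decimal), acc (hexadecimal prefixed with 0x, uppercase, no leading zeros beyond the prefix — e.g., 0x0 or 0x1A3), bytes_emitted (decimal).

Answer: 2 0x937 0

Derivation:
After char 0 ('k'=36): chars_in_quartet=1 acc=0x24 bytes_emitted=0
After char 1 ('3'=55): chars_in_quartet=2 acc=0x937 bytes_emitted=0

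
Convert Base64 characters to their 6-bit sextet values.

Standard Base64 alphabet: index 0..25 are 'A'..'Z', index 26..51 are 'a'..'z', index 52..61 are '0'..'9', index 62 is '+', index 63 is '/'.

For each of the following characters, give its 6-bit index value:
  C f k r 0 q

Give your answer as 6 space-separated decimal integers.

'C': A..Z range, ord('C') − ord('A') = 2
'f': a..z range, 26 + ord('f') − ord('a') = 31
'k': a..z range, 26 + ord('k') − ord('a') = 36
'r': a..z range, 26 + ord('r') − ord('a') = 43
'0': 0..9 range, 52 + ord('0') − ord('0') = 52
'q': a..z range, 26 + ord('q') − ord('a') = 42

Answer: 2 31 36 43 52 42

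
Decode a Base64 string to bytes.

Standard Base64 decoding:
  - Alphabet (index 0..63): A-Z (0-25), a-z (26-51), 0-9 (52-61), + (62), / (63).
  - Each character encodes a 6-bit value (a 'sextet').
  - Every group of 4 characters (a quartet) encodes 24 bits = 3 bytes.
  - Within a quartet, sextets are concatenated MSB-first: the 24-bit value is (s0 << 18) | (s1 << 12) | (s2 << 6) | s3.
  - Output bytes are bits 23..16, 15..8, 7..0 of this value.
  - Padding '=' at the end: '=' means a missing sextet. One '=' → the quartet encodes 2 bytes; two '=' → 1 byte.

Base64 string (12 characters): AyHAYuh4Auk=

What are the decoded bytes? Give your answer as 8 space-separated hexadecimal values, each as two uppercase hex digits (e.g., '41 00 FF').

After char 0 ('A'=0): chars_in_quartet=1 acc=0x0 bytes_emitted=0
After char 1 ('y'=50): chars_in_quartet=2 acc=0x32 bytes_emitted=0
After char 2 ('H'=7): chars_in_quartet=3 acc=0xC87 bytes_emitted=0
After char 3 ('A'=0): chars_in_quartet=4 acc=0x321C0 -> emit 03 21 C0, reset; bytes_emitted=3
After char 4 ('Y'=24): chars_in_quartet=1 acc=0x18 bytes_emitted=3
After char 5 ('u'=46): chars_in_quartet=2 acc=0x62E bytes_emitted=3
After char 6 ('h'=33): chars_in_quartet=3 acc=0x18BA1 bytes_emitted=3
After char 7 ('4'=56): chars_in_quartet=4 acc=0x62E878 -> emit 62 E8 78, reset; bytes_emitted=6
After char 8 ('A'=0): chars_in_quartet=1 acc=0x0 bytes_emitted=6
After char 9 ('u'=46): chars_in_quartet=2 acc=0x2E bytes_emitted=6
After char 10 ('k'=36): chars_in_quartet=3 acc=0xBA4 bytes_emitted=6
Padding '=': partial quartet acc=0xBA4 -> emit 02 E9; bytes_emitted=8

Answer: 03 21 C0 62 E8 78 02 E9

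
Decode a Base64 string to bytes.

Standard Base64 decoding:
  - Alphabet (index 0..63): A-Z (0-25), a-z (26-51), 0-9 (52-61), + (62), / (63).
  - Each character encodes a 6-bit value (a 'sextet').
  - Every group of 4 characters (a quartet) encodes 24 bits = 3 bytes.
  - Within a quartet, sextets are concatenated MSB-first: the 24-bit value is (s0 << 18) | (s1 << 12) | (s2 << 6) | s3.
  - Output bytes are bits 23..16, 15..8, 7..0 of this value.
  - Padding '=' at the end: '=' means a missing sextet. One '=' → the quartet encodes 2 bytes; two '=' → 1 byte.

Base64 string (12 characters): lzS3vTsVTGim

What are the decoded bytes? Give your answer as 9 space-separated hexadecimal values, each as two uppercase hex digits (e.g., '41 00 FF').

Answer: 97 34 B7 BD 3B 15 4C 68 A6

Derivation:
After char 0 ('l'=37): chars_in_quartet=1 acc=0x25 bytes_emitted=0
After char 1 ('z'=51): chars_in_quartet=2 acc=0x973 bytes_emitted=0
After char 2 ('S'=18): chars_in_quartet=3 acc=0x25CD2 bytes_emitted=0
After char 3 ('3'=55): chars_in_quartet=4 acc=0x9734B7 -> emit 97 34 B7, reset; bytes_emitted=3
After char 4 ('v'=47): chars_in_quartet=1 acc=0x2F bytes_emitted=3
After char 5 ('T'=19): chars_in_quartet=2 acc=0xBD3 bytes_emitted=3
After char 6 ('s'=44): chars_in_quartet=3 acc=0x2F4EC bytes_emitted=3
After char 7 ('V'=21): chars_in_quartet=4 acc=0xBD3B15 -> emit BD 3B 15, reset; bytes_emitted=6
After char 8 ('T'=19): chars_in_quartet=1 acc=0x13 bytes_emitted=6
After char 9 ('G'=6): chars_in_quartet=2 acc=0x4C6 bytes_emitted=6
After char 10 ('i'=34): chars_in_quartet=3 acc=0x131A2 bytes_emitted=6
After char 11 ('m'=38): chars_in_quartet=4 acc=0x4C68A6 -> emit 4C 68 A6, reset; bytes_emitted=9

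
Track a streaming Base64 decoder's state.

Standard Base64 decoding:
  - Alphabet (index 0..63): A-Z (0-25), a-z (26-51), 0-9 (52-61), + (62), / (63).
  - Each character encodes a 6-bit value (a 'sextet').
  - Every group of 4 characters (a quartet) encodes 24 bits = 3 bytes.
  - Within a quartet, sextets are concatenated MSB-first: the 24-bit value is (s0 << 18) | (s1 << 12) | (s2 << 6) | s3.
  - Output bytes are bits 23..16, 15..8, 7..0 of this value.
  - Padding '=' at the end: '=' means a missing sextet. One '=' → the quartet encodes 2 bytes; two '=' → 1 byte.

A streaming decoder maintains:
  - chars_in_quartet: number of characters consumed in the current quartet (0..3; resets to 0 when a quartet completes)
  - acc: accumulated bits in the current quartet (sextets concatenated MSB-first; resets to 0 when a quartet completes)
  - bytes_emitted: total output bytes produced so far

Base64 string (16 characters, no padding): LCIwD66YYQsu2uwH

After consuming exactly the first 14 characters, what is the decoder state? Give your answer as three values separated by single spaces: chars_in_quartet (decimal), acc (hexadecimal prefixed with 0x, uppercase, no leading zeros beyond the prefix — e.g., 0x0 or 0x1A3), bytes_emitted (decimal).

Answer: 2 0xDAE 9

Derivation:
After char 0 ('L'=11): chars_in_quartet=1 acc=0xB bytes_emitted=0
After char 1 ('C'=2): chars_in_quartet=2 acc=0x2C2 bytes_emitted=0
After char 2 ('I'=8): chars_in_quartet=3 acc=0xB088 bytes_emitted=0
After char 3 ('w'=48): chars_in_quartet=4 acc=0x2C2230 -> emit 2C 22 30, reset; bytes_emitted=3
After char 4 ('D'=3): chars_in_quartet=1 acc=0x3 bytes_emitted=3
After char 5 ('6'=58): chars_in_quartet=2 acc=0xFA bytes_emitted=3
After char 6 ('6'=58): chars_in_quartet=3 acc=0x3EBA bytes_emitted=3
After char 7 ('Y'=24): chars_in_quartet=4 acc=0xFAE98 -> emit 0F AE 98, reset; bytes_emitted=6
After char 8 ('Y'=24): chars_in_quartet=1 acc=0x18 bytes_emitted=6
After char 9 ('Q'=16): chars_in_quartet=2 acc=0x610 bytes_emitted=6
After char 10 ('s'=44): chars_in_quartet=3 acc=0x1842C bytes_emitted=6
After char 11 ('u'=46): chars_in_quartet=4 acc=0x610B2E -> emit 61 0B 2E, reset; bytes_emitted=9
After char 12 ('2'=54): chars_in_quartet=1 acc=0x36 bytes_emitted=9
After char 13 ('u'=46): chars_in_quartet=2 acc=0xDAE bytes_emitted=9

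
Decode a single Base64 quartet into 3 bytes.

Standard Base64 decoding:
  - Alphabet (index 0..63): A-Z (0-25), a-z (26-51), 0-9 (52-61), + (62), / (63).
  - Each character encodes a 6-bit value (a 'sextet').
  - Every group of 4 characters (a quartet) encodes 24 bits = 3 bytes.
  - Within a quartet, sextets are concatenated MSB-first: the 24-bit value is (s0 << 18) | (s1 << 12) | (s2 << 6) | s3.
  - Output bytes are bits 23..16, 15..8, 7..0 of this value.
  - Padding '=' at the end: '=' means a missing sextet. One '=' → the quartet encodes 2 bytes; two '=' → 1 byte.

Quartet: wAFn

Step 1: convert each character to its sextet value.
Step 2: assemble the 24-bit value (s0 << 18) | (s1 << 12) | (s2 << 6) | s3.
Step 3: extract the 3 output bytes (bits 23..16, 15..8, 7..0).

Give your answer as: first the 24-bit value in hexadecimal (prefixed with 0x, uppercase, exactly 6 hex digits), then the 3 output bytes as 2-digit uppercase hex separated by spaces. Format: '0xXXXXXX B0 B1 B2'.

Sextets: w=48, A=0, F=5, n=39
24-bit: (48<<18) | (0<<12) | (5<<6) | 39
      = 0xC00000 | 0x000000 | 0x000140 | 0x000027
      = 0xC00167
Bytes: (v>>16)&0xFF=C0, (v>>8)&0xFF=01, v&0xFF=67

Answer: 0xC00167 C0 01 67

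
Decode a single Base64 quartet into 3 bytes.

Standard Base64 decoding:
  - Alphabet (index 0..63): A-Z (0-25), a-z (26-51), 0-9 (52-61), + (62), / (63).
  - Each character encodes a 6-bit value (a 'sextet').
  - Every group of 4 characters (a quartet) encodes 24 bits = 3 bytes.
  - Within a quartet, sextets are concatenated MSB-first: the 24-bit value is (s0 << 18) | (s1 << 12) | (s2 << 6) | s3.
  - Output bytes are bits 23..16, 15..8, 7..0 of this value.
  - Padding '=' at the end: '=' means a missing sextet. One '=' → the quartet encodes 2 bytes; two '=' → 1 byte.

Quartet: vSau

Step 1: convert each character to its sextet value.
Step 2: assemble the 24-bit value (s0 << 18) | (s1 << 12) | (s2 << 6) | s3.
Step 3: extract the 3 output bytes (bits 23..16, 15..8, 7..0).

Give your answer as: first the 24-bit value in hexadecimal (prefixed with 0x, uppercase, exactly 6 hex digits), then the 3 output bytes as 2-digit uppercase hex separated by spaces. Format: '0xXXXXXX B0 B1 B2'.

Sextets: v=47, S=18, a=26, u=46
24-bit: (47<<18) | (18<<12) | (26<<6) | 46
      = 0xBC0000 | 0x012000 | 0x000680 | 0x00002E
      = 0xBD26AE
Bytes: (v>>16)&0xFF=BD, (v>>8)&0xFF=26, v&0xFF=AE

Answer: 0xBD26AE BD 26 AE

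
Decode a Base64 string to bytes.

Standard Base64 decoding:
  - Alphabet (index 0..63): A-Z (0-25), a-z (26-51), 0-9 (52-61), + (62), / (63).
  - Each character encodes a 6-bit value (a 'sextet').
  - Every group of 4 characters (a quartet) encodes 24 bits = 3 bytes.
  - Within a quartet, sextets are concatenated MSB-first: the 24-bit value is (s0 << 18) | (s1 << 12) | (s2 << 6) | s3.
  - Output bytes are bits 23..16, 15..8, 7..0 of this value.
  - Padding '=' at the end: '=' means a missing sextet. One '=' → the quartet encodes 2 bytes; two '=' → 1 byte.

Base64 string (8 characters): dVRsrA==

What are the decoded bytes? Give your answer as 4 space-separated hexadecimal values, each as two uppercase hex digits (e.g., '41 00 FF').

Answer: 75 54 6C AC

Derivation:
After char 0 ('d'=29): chars_in_quartet=1 acc=0x1D bytes_emitted=0
After char 1 ('V'=21): chars_in_quartet=2 acc=0x755 bytes_emitted=0
After char 2 ('R'=17): chars_in_quartet=3 acc=0x1D551 bytes_emitted=0
After char 3 ('s'=44): chars_in_quartet=4 acc=0x75546C -> emit 75 54 6C, reset; bytes_emitted=3
After char 4 ('r'=43): chars_in_quartet=1 acc=0x2B bytes_emitted=3
After char 5 ('A'=0): chars_in_quartet=2 acc=0xAC0 bytes_emitted=3
Padding '==': partial quartet acc=0xAC0 -> emit AC; bytes_emitted=4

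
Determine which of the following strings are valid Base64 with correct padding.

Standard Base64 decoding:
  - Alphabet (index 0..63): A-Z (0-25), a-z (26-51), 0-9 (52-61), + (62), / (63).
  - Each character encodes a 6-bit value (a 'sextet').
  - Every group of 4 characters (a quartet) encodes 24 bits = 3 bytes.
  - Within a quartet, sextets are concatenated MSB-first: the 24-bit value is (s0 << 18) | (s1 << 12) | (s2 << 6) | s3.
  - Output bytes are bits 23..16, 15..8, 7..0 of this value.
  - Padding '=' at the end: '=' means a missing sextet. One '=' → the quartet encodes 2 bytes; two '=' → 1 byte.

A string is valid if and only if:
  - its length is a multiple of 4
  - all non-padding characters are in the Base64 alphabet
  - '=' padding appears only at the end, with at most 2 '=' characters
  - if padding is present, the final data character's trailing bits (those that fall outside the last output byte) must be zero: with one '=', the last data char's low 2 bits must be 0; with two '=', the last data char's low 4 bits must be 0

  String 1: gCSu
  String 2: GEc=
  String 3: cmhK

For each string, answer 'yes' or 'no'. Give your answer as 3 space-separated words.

Answer: yes yes yes

Derivation:
String 1: 'gCSu' → valid
String 2: 'GEc=' → valid
String 3: 'cmhK' → valid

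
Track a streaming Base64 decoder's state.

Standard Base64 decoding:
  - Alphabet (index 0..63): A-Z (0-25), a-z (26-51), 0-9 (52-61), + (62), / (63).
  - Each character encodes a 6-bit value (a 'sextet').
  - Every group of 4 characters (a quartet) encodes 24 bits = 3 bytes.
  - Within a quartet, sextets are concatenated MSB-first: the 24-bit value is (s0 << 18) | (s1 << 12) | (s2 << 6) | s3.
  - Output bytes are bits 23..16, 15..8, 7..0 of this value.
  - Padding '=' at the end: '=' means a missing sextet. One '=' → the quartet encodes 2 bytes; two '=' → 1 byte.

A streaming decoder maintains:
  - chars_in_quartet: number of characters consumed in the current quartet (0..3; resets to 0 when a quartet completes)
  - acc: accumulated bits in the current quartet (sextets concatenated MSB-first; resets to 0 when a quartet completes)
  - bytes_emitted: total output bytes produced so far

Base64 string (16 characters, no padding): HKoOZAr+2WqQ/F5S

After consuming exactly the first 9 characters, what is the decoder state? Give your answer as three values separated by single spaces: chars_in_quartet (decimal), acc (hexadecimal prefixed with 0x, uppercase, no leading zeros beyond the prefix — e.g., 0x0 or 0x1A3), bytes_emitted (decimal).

Answer: 1 0x36 6

Derivation:
After char 0 ('H'=7): chars_in_quartet=1 acc=0x7 bytes_emitted=0
After char 1 ('K'=10): chars_in_quartet=2 acc=0x1CA bytes_emitted=0
After char 2 ('o'=40): chars_in_quartet=3 acc=0x72A8 bytes_emitted=0
After char 3 ('O'=14): chars_in_quartet=4 acc=0x1CAA0E -> emit 1C AA 0E, reset; bytes_emitted=3
After char 4 ('Z'=25): chars_in_quartet=1 acc=0x19 bytes_emitted=3
After char 5 ('A'=0): chars_in_quartet=2 acc=0x640 bytes_emitted=3
After char 6 ('r'=43): chars_in_quartet=3 acc=0x1902B bytes_emitted=3
After char 7 ('+'=62): chars_in_quartet=4 acc=0x640AFE -> emit 64 0A FE, reset; bytes_emitted=6
After char 8 ('2'=54): chars_in_quartet=1 acc=0x36 bytes_emitted=6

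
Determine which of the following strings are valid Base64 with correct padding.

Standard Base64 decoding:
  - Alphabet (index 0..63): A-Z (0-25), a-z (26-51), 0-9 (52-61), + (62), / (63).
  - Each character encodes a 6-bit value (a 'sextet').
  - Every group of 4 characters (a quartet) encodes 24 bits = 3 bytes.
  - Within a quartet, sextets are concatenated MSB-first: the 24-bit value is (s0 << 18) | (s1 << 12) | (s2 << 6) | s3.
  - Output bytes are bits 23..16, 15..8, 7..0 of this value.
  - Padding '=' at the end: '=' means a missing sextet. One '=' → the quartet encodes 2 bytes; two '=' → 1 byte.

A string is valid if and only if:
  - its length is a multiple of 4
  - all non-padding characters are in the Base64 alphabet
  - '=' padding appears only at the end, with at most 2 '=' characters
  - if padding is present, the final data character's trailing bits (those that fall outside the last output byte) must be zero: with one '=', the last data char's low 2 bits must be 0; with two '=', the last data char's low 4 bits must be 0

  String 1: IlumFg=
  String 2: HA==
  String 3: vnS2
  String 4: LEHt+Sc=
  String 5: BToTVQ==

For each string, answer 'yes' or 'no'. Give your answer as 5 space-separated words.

String 1: 'IlumFg=' → invalid (len=7 not mult of 4)
String 2: 'HA==' → valid
String 3: 'vnS2' → valid
String 4: 'LEHt+Sc=' → valid
String 5: 'BToTVQ==' → valid

Answer: no yes yes yes yes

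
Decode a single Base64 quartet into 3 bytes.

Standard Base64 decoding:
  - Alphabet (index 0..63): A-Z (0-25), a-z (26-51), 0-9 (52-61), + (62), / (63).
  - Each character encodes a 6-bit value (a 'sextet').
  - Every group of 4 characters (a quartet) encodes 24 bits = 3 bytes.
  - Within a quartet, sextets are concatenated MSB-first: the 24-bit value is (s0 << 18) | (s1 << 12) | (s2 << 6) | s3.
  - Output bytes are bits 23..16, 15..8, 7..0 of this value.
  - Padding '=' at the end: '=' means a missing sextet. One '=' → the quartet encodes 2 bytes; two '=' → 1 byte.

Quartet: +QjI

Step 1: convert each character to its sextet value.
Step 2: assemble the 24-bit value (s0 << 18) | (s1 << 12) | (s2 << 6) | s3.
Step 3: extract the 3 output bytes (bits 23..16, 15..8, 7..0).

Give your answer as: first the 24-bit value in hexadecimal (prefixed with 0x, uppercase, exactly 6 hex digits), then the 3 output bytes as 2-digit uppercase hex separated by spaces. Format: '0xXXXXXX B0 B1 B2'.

Sextets: +=62, Q=16, j=35, I=8
24-bit: (62<<18) | (16<<12) | (35<<6) | 8
      = 0xF80000 | 0x010000 | 0x0008C0 | 0x000008
      = 0xF908C8
Bytes: (v>>16)&0xFF=F9, (v>>8)&0xFF=08, v&0xFF=C8

Answer: 0xF908C8 F9 08 C8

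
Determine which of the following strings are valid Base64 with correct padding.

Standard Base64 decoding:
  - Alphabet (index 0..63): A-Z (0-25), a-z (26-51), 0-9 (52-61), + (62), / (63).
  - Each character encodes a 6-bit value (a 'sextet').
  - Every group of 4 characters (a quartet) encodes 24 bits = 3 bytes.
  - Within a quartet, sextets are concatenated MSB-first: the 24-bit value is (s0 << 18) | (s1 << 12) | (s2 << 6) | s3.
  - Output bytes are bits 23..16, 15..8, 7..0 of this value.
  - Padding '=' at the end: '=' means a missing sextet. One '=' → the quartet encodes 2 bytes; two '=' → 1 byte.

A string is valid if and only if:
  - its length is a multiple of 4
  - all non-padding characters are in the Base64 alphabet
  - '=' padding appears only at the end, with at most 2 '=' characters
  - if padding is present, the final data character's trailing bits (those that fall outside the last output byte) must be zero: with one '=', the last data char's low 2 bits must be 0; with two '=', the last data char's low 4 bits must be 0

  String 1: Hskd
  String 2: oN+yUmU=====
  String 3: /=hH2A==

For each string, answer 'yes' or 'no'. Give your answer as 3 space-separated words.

Answer: yes no no

Derivation:
String 1: 'Hskd' → valid
String 2: 'oN+yUmU=====' → invalid (5 pad chars (max 2))
String 3: '/=hH2A==' → invalid (bad char(s): ['=']; '=' in middle)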